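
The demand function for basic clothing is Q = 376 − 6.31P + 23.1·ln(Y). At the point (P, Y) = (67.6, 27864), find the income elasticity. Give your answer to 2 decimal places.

0.12

At P = 67.6, Y = 27864: Q = 185.875.
Holding P constant, ∂Q/∂Y = 23.1/Y = 0.000829027.
η_Y = (∂Q/∂Y)·(Y/Q) = 0.000829027 × (27864/185.875) = 0.12.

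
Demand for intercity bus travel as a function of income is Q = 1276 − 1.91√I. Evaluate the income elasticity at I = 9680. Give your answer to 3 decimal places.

At I = 9680: Q = 1088.081.
dQ/dI = -1.91/(2√I) = -0.00970657 at this income.
η = (dQ/dI)·(I/Q) = -0.00970657 × (9680/1088.081) = -0.086.

-0.086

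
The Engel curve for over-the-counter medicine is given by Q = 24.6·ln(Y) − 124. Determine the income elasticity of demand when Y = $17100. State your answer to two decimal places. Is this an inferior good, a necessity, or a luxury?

0.21 (necessity)

At Y = 17100: Q = 115.772.
dQ/dY = 24.6/Y = 0.0014386 at this income.
η = (dQ/dY)·(Y/Q) = 0.0014386 × (17100/115.772) = 0.21.
Since 0 < η < 1, the good is a necessity.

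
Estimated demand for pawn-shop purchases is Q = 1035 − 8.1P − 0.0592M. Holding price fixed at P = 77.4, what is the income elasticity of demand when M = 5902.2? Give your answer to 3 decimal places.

-5.958

At P = 77.4, M = 5902.2: Q = 58.650.
Holding P constant, ∂Q/∂M = −0.0592.
η_M = (∂Q/∂M)·(M/Q) = -0.0592 × (5902.2/58.650) = -5.958.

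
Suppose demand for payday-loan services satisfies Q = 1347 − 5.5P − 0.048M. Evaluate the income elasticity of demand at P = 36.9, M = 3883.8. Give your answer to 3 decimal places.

At P = 36.9, M = 3883.8: Q = 957.628.
Holding P constant, ∂Q/∂M = −0.048.
η_M = (∂Q/∂M)·(M/Q) = -0.048 × (3883.8/957.628) = -0.195.

-0.195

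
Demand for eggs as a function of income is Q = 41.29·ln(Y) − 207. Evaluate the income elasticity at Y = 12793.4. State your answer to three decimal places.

0.225

At Y = 12793.4: Q = 183.467.
dQ/dY = 41.29/Y = 0.00322745 at this income.
η = (dQ/dY)·(Y/Q) = 0.00322745 × (12793.4/183.467) = 0.225.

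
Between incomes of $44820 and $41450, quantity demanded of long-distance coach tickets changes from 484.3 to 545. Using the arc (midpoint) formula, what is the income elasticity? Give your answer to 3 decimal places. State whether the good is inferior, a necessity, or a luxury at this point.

ΔQ = 545 − 484.3 = 60.7; midpoint Q̄ = (484.3 + 545)/2 = 514.65.
ΔI = 41450 − 44820 = -3370; midpoint Ī = (44820 + 41450)/2 = 43135.
η = (ΔQ/Q̄) ÷ (ΔI/Ī) = (60.7/514.65) ÷ (-3370/43135) = -1.510.
η < 0 ⇒ inferior good.

-1.510 (inferior good)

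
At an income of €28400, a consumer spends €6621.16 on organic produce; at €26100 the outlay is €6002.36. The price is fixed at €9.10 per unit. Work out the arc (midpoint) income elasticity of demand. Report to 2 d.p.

1.16

With a constant price, Q₁ = 6621.16/9.10 = 727.600 and Q₂ = 6002.36/9.10 = 659.600 (equivalently, work directly with expenditure since P cancels).
Midpoint %ΔQ = (6002.36 − 6621.16)/6311.76 = -0.09804; midpoint %ΔI = (26100 − 28400)/27250 = -0.08440.
η = -0.09804 / -0.08440 = 1.16.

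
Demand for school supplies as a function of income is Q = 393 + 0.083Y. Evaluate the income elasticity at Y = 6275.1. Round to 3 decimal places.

At Y = 6275.1: Q = 913.833.
dQ/dY = 0.083.
η = (dQ/dY)·(Y/Q) = 0.083 × (6275.1/913.833) = 0.570.

0.570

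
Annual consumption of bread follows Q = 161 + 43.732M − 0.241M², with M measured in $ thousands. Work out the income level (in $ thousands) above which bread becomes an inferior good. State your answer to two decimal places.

dQ/dM = 43.732 − 0.482M.
The good is inferior where dQ/dM < 0. Setting dQ/dM = 0 gives M = 43.732 / 0.482 = 90.73.

90.73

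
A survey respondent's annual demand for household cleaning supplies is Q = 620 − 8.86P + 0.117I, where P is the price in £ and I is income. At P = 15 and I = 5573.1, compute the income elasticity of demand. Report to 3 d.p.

0.572

At P = 15, I = 5573.1: Q = 1139.153.
Holding P constant, ∂Q/∂I = 0.117.
η_I = (∂Q/∂I)·(I/Q) = 0.117 × (5573.1/1139.153) = 0.572.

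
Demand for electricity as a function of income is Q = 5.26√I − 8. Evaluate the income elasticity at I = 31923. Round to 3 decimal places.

0.504

At I = 31923: Q = 931.805.
dQ/dI = 5.26/(2√I) = 0.0147199 at this income.
η = (dQ/dI)·(I/Q) = 0.0147199 × (31923/931.805) = 0.504.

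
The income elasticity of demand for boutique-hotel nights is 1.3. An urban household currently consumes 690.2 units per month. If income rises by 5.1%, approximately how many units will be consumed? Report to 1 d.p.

736.0

%ΔQ ≈ η × %ΔI = 1.3 × 5.1% = 6.63%.
New Q ≈ 690.2 × (1 + 0.0663) = 736.0.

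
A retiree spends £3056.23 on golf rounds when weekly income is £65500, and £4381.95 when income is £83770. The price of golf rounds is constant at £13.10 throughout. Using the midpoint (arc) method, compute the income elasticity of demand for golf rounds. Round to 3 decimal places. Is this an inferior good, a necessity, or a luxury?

With a constant price, Q₁ = 3056.23/13.10 = 233.300 and Q₂ = 4381.95/13.10 = 334.500 (equivalently, work directly with expenditure since P cancels).
Midpoint %ΔQ = (4381.95 − 3056.23)/3719.09 = 0.35646; midpoint %ΔI = (83770 − 65500)/74635 = 0.24479.
η = 0.35646 / 0.24479 = 1.456.
η > 1 ⇒ luxury.

1.456 (luxury)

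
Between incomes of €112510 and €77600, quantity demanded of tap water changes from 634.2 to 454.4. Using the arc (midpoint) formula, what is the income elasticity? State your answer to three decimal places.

0.899

ΔQ = 454.4 − 634.2 = -179.8; midpoint Q̄ = (634.2 + 454.4)/2 = 544.3.
ΔI = 77600 − 112510 = -34910; midpoint Ī = (112510 + 77600)/2 = 95055.
η = (ΔQ/Q̄) ÷ (ΔI/Ī) = (-179.8/544.3) ÷ (-34910/95055) = 0.899.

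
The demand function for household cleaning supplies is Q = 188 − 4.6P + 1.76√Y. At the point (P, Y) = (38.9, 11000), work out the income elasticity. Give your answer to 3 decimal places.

At P = 38.9, Y = 11000: Q = 193.650.
Holding P constant, ∂Q/∂Y = 1.76/(2√Y) = 0.00839047.
η_Y = (∂Q/∂Y)·(Y/Q) = 0.00839047 × (11000/193.650) = 0.477.

0.477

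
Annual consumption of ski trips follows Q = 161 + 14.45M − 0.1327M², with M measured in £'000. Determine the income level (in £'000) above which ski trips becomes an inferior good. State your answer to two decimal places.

54.45

dQ/dM = 14.45 − 0.2654M.
The good is inferior where dQ/dM < 0. Setting dQ/dM = 0 gives M = 14.45 / 0.2654 = 54.45.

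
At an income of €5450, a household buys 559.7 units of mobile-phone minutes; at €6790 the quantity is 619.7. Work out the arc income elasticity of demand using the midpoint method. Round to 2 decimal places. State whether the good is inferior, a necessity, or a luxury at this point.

0.46 (necessity)

ΔQ = 619.7 − 559.7 = 60; midpoint Q̄ = (559.7 + 619.7)/2 = 589.7.
ΔI = 6790 − 5450 = 1340; midpoint Ī = (5450 + 6790)/2 = 6120.
η = (ΔQ/Q̄) ÷ (ΔI/Ī) = (60/589.7) ÷ (1340/6120) = 0.46.
0 < η < 1 ⇒ necessity.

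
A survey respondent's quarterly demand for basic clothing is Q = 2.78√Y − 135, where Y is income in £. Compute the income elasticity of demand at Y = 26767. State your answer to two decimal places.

0.71

At Y = 26767: Q = 319.825.
dQ/dY = 2.78/(2√Y) = 0.00849601 at this income.
η = (dQ/dY)·(Y/Q) = 0.00849601 × (26767/319.825) = 0.71.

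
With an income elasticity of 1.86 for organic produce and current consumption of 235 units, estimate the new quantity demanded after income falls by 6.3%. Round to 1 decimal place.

207.5

%ΔQ ≈ η × %ΔI = 1.86 × (-6.3%) = -11.718%.
New Q ≈ 235 × (1 − 0.11718) = 207.5.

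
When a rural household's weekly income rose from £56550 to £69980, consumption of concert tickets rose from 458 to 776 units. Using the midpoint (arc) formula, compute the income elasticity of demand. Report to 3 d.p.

2.428

ΔQ = 776 − 458 = 318; midpoint Q̄ = (458 + 776)/2 = 617.
ΔI = 69980 − 56550 = 13430; midpoint Ī = (56550 + 69980)/2 = 63265.
η = (ΔQ/Q̄) ÷ (ΔI/Ī) = (318/617) ÷ (13430/63265) = 2.428.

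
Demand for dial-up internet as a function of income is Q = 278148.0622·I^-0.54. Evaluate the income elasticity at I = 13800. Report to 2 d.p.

-0.54

For Q = A·I^β the income elasticity is constant and equal to β.
Here β = -0.54, so η = -0.54.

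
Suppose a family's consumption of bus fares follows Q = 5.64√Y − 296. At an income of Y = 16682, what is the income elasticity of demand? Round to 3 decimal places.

0.842

At Y = 16682: Q = 432.456.
dQ/dY = 5.64/(2√Y) = 0.0218336 at this income.
η = (dQ/dY)·(Y/Q) = 0.0218336 × (16682/432.456) = 0.842.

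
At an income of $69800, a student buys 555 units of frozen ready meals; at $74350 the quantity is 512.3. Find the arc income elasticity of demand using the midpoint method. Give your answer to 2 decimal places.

ΔQ = 512.3 − 555 = -42.7; midpoint Q̄ = (555 + 512.3)/2 = 533.65.
ΔI = 74350 − 69800 = 4550; midpoint Ī = (69800 + 74350)/2 = 72075.
η = (ΔQ/Q̄) ÷ (ΔI/Ī) = (-42.7/533.65) ÷ (4550/72075) = -1.27.

-1.27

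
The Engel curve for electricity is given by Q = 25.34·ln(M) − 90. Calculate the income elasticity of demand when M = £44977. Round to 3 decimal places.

At M = 44977: Q = 181.490.
dQ/dM = 25.34/M = 0.000563399 at this income.
η = (dQ/dM)·(M/Q) = 0.000563399 × (44977/181.490) = 0.140.

0.140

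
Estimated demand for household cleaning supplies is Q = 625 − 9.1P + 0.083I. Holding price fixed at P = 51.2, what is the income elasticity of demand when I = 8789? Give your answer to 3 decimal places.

At P = 51.2, I = 8789: Q = 888.567.
Holding P constant, ∂Q/∂I = 0.083.
η_I = (∂Q/∂I)·(I/Q) = 0.083 × (8789/888.567) = 0.821.

0.821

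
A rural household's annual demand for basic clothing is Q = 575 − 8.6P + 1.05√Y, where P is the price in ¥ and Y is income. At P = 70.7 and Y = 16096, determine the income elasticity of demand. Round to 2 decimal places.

0.66

At P = 70.7, Y = 16096: Q = 100.194.
Holding P constant, ∂Q/∂Y = 1.05/(2√Y) = 0.00413809.
η_Y = (∂Q/∂Y)·(Y/Q) = 0.00413809 × (16096/100.194) = 0.66.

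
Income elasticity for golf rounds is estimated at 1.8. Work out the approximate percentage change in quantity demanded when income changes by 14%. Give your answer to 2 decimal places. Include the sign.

%ΔQ ≈ η × %ΔI = 1.8 × 14% = 25.20%.

25.20%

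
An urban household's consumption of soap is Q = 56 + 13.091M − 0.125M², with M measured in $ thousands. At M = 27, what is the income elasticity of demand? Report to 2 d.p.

At M = 27: Q = 318.3320.
dQ/dM = 13.091 − 0.25M = 6.34100.
η = (dQ/dM)·(M/Q) = 6.34100 × (27/318.3320) = 0.54.

0.54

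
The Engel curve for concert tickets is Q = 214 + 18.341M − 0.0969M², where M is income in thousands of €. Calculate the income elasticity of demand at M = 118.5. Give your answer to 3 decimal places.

-0.534

At M = 118.5: Q = 1026.7145.
dQ/dM = 18.341 − 0.1938M = -4.62430.
η = (dQ/dM)·(M/Q) = -4.62430 × (118.5/1026.7145) = -0.534.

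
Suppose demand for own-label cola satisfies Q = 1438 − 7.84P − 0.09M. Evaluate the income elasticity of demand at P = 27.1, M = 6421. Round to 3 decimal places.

-0.892

At P = 27.1, M = 6421: Q = 647.646.
Holding P constant, ∂Q/∂M = −0.09.
η_M = (∂Q/∂M)·(M/Q) = -0.09 × (6421/647.646) = -0.892.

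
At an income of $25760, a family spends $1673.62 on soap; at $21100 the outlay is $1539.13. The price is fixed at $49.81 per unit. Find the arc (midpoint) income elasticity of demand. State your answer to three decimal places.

0.421

With a constant price, Q₁ = 1673.62/49.81 = 33.600 and Q₂ = 1539.13/49.81 = 30.900 (equivalently, work directly with expenditure since P cancels).
Midpoint %ΔQ = (1539.13 − 1673.62)/1606.38 = -0.08372; midpoint %ΔI = (21100 − 25760)/23430 = -0.19889.
η = -0.08372 / -0.19889 = 0.421.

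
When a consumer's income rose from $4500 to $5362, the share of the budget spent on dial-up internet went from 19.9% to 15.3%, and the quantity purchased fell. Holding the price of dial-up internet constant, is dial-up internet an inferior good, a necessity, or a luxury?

inferior good

Quantity demanded falls as income rises, so η < 0.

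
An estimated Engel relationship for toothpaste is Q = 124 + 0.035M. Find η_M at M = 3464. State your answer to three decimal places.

At M = 3464: Q = 245.240.
dQ/dM = 0.035.
η = (dQ/dM)·(M/Q) = 0.035 × (3464/245.240) = 0.494.

0.494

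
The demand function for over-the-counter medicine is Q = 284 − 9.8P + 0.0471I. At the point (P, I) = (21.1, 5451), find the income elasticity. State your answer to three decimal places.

0.769

At P = 21.1, I = 5451: Q = 333.962.
Holding P constant, ∂Q/∂I = 0.0471.
η_I = (∂Q/∂I)·(I/Q) = 0.0471 × (5451/333.962) = 0.769.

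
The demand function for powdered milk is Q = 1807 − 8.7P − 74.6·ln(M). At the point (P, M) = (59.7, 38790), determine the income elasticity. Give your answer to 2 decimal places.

-0.15

At P = 59.7, M = 38790: Q = 499.393.
Holding P constant, ∂Q/∂M = -74.6/M = -0.00192318.
η_M = (∂Q/∂M)·(M/Q) = -0.00192318 × (38790/499.393) = -0.15.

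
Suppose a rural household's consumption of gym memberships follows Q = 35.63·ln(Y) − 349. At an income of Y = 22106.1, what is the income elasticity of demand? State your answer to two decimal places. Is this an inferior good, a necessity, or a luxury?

At Y = 22106.1: Q = 7.429.
dQ/dY = 35.63/Y = 0.00161177 at this income.
η = (dQ/dY)·(Y/Q) = 0.00161177 × (22106.1/7.429) = 4.80.
Since η > 1, the good is a luxury.

4.80 (luxury)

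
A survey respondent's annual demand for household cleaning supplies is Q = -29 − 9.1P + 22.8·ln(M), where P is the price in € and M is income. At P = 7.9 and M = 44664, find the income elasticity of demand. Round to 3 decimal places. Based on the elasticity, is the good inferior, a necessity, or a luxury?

0.159 (necessity)

At P = 7.9, M = 44664: Q = 143.228.
Holding P constant, ∂Q/∂M = 22.8/M = 0.000510478.
η_M = (∂Q/∂M)·(M/Q) = 0.000510478 × (44664/143.228) = 0.159.
Since 0 < η < 1, this is a necessity.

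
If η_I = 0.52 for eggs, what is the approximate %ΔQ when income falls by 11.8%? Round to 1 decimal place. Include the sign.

%ΔQ ≈ η × %ΔI = 0.52 × (-11.8%) = -6.1%.

-6.1%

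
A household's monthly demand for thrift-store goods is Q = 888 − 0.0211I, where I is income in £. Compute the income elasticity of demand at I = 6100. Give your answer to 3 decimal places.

-0.170

At I = 6100: Q = 759.290.
dQ/dI = −0.0211.
η = (dQ/dI)·(I/Q) = -0.0211 × (6100/759.290) = -0.170.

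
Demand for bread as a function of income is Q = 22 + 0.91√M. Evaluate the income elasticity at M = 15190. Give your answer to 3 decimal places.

0.418

At M = 15190: Q = 134.155.
dQ/dM = 0.91/(2√M) = 0.00369175 at this income.
η = (dQ/dM)·(M/Q) = 0.00369175 × (15190/134.155) = 0.418.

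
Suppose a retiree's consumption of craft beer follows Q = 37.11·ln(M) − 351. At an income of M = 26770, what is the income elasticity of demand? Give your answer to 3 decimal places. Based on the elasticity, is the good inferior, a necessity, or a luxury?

At M = 26770: Q = 27.338.
dQ/dM = 37.11/M = 0.00138625 at this income.
η = (dQ/dM)·(M/Q) = 0.00138625 × (26770/27.338) = 1.357.
Since η > 1, the good is a luxury.

1.357 (luxury)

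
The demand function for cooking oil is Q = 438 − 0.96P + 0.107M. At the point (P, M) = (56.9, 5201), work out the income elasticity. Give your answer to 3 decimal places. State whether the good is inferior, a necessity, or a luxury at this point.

0.592 (necessity)

At P = 56.9, M = 5201: Q = 939.883.
Holding P constant, ∂Q/∂M = 0.107.
η_M = (∂Q/∂M)·(M/Q) = 0.107 × (5201/939.883) = 0.592.
Since 0 < η < 1, this is a necessity.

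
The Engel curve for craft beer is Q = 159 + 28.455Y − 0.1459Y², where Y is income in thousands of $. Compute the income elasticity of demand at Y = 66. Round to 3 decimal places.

0.433

At Y = 66: Q = 1401.4896.
dQ/dY = 28.455 − 0.2918Y = 9.19620.
η = (dQ/dY)·(Y/Q) = 9.19620 × (66/1401.4896) = 0.433.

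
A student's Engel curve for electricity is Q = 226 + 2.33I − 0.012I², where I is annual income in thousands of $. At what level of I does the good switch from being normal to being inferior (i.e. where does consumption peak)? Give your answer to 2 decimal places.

97.08

dQ/dI = 2.33 − 0.024I.
The good is inferior where dQ/dI < 0. Setting dQ/dI = 0 gives I = 2.33 / 0.024 = 97.08.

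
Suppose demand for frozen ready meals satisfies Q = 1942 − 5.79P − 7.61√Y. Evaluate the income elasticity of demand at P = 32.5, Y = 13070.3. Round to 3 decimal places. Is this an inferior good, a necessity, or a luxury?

At P = 32.5, Y = 13070.3: Q = 883.809.
Holding P constant, ∂Q/∂Y = -7.61/(2√Y) = -0.0332822.
η_Y = (∂Q/∂Y)·(Y/Q) = -0.0332822 × (13070.3/883.809) = -0.492.
Since η < 0, this is an inferior good.

-0.492 (inferior good)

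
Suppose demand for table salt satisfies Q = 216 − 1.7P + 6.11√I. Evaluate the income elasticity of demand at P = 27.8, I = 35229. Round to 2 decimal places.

0.44

At P = 27.8, I = 35229: Q = 1315.550.
Holding P constant, ∂Q/∂I = 6.11/(2√I) = 0.0162765.
η_I = (∂Q/∂I)·(I/Q) = 0.0162765 × (35229/1315.550) = 0.44.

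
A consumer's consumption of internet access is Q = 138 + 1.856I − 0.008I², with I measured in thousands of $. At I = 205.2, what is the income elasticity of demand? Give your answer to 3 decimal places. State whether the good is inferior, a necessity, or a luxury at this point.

-1.609 (inferior good)

At I = 205.2: Q = 181.9949.
dQ/dI = 1.856 − 0.016I = -1.42720.
η = (dQ/dI)·(I/Q) = -1.42720 × (205.2/181.9949) = -1.609.
η < 0 ⇒ inferior good.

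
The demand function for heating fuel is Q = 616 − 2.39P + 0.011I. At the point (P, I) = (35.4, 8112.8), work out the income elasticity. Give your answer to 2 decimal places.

At P = 35.4, I = 8112.8: Q = 620.635.
Holding P constant, ∂Q/∂I = 0.011.
η_I = (∂Q/∂I)·(I/Q) = 0.011 × (8112.8/620.635) = 0.14.

0.14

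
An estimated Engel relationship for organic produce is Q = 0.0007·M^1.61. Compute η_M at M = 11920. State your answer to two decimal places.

1.61

For Q = A·M^β the income elasticity is constant and equal to β.
Here β = 1.61, so η = 1.61.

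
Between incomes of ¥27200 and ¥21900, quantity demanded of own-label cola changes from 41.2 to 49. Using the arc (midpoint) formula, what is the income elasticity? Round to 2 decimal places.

-0.80

ΔQ = 49 − 41.2 = 7.8; midpoint Q̄ = (41.2 + 49)/2 = 45.1.
ΔI = 21900 − 27200 = -5300; midpoint Ī = (27200 + 21900)/2 = 24550.
η = (ΔQ/Q̄) ÷ (ΔI/Ī) = (7.8/45.1) ÷ (-5300/24550) = -0.80.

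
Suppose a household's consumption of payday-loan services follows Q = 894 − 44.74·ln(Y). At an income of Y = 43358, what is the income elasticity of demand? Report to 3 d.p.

At Y = 43358: Q = 416.300.
dQ/dY = -44.74/Y = -0.00103187 at this income.
η = (dQ/dY)·(Y/Q) = -0.00103187 × (43358/416.300) = -0.107.

-0.107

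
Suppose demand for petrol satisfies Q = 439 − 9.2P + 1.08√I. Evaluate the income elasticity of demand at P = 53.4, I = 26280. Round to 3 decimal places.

At P = 53.4, I = 26280: Q = 122.800.
Holding P constant, ∂Q/∂I = 1.08/(2√I) = 0.00333105.
η_I = (∂Q/∂I)·(I/Q) = 0.00333105 × (26280/122.800) = 0.713.

0.713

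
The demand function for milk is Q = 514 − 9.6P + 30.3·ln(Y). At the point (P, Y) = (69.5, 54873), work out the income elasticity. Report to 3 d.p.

0.171

At P = 69.5, Y = 54873: Q = 177.457.
Holding P constant, ∂Q/∂Y = 30.3/Y = 0.000552184.
η_Y = (∂Q/∂Y)·(Y/Q) = 0.000552184 × (54873/177.457) = 0.171.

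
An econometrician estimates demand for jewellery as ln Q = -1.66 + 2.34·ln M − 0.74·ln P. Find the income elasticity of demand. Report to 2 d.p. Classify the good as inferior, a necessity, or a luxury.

In a log-linear demand, the coefficient on ln M is the income elasticity.
So η = 2.34.
η > 1 ⇒ luxury.

2.34 (luxury)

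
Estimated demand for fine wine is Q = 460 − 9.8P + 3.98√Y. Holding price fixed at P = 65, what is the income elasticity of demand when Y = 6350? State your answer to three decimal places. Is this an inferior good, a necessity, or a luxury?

1.131 (luxury)

At P = 65, Y = 6350: Q = 140.154.
Holding P constant, ∂Q/∂Y = 3.98/(2√Y) = 0.0249727.
η_Y = (∂Q/∂Y)·(Y/Q) = 0.0249727 × (6350/140.154) = 1.131.
Since η > 1, this is a luxury.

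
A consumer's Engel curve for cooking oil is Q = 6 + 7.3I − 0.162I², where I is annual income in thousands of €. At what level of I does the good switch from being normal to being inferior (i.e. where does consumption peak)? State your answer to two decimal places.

dQ/dI = 7.3 − 0.324I.
The good is inferior where dQ/dI < 0. Setting dQ/dI = 0 gives I = 7.3 / 0.324 = 22.53.

22.53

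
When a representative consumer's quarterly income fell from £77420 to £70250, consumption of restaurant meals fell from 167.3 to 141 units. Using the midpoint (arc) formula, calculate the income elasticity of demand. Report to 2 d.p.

1.76

ΔQ = 141 − 167.3 = -26.3; midpoint Q̄ = (167.3 + 141)/2 = 154.15.
ΔI = 70250 − 77420 = -7170; midpoint Ī = (77420 + 70250)/2 = 73835.
η = (ΔQ/Q̄) ÷ (ΔI/Ī) = (-26.3/154.15) ÷ (-7170/73835) = 1.76.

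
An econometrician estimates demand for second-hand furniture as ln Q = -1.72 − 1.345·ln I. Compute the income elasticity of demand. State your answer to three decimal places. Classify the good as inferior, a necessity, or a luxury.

In a log-linear demand, the coefficient on ln I is the income elasticity.
So η = -1.345.
η < 0 ⇒ inferior good.

-1.345 (inferior good)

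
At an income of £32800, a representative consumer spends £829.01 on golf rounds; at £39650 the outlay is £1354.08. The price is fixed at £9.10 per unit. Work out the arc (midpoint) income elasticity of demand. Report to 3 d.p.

2.544

With a constant price, Q₁ = 829.01/9.10 = 91.100 and Q₂ = 1354.08/9.10 = 148.800 (equivalently, work directly with expenditure since P cancels).
Midpoint %ΔQ = (1354.08 − 829.01)/1091.55 = 0.48103; midpoint %ΔI = (39650 − 32800)/36225 = 0.18910.
η = 0.48103 / 0.18910 = 2.544.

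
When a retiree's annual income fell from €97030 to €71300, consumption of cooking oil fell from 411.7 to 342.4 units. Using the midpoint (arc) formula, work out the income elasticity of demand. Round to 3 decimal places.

ΔQ = 342.4 − 411.7 = -69.3; midpoint Q̄ = (411.7 + 342.4)/2 = 377.05.
ΔI = 71300 − 97030 = -25730; midpoint Ī = (97030 + 71300)/2 = 84165.
η = (ΔQ/Q̄) ÷ (ΔI/Ī) = (-69.3/377.05) ÷ (-25730/84165) = 0.601.

0.601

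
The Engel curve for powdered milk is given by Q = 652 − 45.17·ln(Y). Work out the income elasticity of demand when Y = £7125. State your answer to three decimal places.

At Y = 7125: Q = 251.280.
dQ/dY = -45.17/Y = -0.00633965 at this income.
η = (dQ/dY)·(Y/Q) = -0.00633965 × (7125/251.280) = -0.180.

-0.180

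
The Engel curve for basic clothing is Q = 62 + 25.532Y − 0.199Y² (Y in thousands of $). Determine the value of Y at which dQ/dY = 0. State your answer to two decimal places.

dQ/dY = 25.532 − 0.398Y.
The good is inferior where dQ/dY < 0. Setting dQ/dY = 0 gives Y = 25.532 / 0.398 = 64.15.

64.15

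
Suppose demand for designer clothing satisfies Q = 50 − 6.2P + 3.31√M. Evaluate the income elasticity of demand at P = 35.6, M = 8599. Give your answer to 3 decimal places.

At P = 35.6, M = 8599: Q = 136.219.
Holding P constant, ∂Q/∂M = 3.31/(2√M) = 0.0178474.
η_M = (∂Q/∂M)·(M/Q) = 0.0178474 × (8599/136.219) = 1.127.

1.127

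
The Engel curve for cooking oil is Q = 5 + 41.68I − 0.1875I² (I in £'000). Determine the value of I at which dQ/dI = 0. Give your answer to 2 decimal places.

111.15

dQ/dI = 41.68 − 0.375I.
The good is inferior where dQ/dI < 0. Setting dQ/dI = 0 gives I = 41.68 / 0.375 = 111.15.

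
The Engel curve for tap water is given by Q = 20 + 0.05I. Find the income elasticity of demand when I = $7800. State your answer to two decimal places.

At I = 7800: Q = 410.000.
dQ/dI = 0.05.
η = (dQ/dI)·(I/Q) = 0.05 × (7800/410.000) = 0.95.

0.95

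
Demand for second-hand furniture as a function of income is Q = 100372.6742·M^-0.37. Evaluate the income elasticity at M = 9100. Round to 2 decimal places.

-0.37

For Q = A·M^β the income elasticity is constant and equal to β.
Here β = -0.37, so η = -0.37.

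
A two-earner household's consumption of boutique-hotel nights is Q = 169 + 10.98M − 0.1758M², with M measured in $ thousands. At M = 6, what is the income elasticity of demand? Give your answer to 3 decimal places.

0.233

At M = 6: Q = 228.5512.
dQ/dM = 10.98 − 0.3516M = 8.87040.
η = (dQ/dM)·(M/Q) = 8.87040 × (6/228.5512) = 0.233.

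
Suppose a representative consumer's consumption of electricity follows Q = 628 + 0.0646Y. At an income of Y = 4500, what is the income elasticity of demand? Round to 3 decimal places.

At Y = 4500: Q = 918.700.
dQ/dY = 0.0646.
η = (dQ/dY)·(Y/Q) = 0.0646 × (4500/918.700) = 0.316.

0.316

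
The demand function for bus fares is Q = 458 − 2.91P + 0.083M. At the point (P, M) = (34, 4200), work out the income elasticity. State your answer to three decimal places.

At P = 34, M = 4200: Q = 707.660.
Holding P constant, ∂Q/∂M = 0.083.
η_M = (∂Q/∂M)·(M/Q) = 0.083 × (4200/707.660) = 0.493.

0.493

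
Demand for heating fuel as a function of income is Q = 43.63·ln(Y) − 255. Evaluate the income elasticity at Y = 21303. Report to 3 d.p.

0.243

At Y = 21303: Q = 179.843.
dQ/dY = 43.63/Y = 0.00204807 at this income.
η = (dQ/dY)·(Y/Q) = 0.00204807 × (21303/179.843) = 0.243.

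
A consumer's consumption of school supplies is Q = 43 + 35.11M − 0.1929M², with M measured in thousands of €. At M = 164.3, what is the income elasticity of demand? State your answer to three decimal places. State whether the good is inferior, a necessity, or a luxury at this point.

-7.688 (inferior good)

At M = 164.3: Q = 604.3359.
dQ/dM = 35.11 − 0.3858M = -28.27694.
η = (dQ/dM)·(M/Q) = -28.27694 × (164.3/604.3359) = -7.688.
η < 0 ⇒ inferior good.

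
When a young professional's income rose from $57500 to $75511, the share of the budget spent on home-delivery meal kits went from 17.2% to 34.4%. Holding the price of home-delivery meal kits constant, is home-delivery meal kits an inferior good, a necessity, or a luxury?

luxury

The budget share rises as income rises, so η > 1.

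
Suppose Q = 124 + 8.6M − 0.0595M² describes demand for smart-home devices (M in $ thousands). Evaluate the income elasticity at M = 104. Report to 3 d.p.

At M = 104: Q = 374.8480.
dQ/dM = 8.6 − 0.119M = -3.77600.
η = (dQ/dM)·(M/Q) = -3.77600 × (104/374.8480) = -1.048.

-1.048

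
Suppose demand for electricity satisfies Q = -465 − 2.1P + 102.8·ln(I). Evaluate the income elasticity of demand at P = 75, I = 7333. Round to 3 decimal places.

At P = 75, I = 7333: Q = 292.434.
Holding P constant, ∂Q/∂I = 102.8/I = 0.0140188.
η_I = (∂Q/∂I)·(I/Q) = 0.0140188 × (7333/292.434) = 0.352.

0.352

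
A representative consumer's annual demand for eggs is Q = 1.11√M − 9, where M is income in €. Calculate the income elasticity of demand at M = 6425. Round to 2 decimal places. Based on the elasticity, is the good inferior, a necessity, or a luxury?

0.56 (necessity)

At M = 6425: Q = 79.973.
dQ/dM = 1.11/(2√M) = 0.00692399 at this income.
η = (dQ/dM)·(M/Q) = 0.00692399 × (6425/79.973) = 0.56.
Since 0 < η < 1, the good is a necessity.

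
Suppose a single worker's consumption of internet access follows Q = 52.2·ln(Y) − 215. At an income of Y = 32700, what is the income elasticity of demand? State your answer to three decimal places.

At Y = 32700: Q = 327.626.
dQ/dY = 52.2/Y = 0.00159633 at this income.
η = (dQ/dY)·(Y/Q) = 0.00159633 × (32700/327.626) = 0.159.

0.159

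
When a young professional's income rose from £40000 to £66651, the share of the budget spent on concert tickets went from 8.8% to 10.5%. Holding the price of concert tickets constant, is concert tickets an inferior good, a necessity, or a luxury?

luxury

The budget share rises as income rises, so η > 1.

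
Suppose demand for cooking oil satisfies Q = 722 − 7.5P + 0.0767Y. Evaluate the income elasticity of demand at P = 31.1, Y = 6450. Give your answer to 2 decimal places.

At P = 31.1, Y = 6450: Q = 983.465.
Holding P constant, ∂Q/∂Y = 0.0767.
η_Y = (∂Q/∂Y)·(Y/Q) = 0.0767 × (6450/983.465) = 0.50.

0.50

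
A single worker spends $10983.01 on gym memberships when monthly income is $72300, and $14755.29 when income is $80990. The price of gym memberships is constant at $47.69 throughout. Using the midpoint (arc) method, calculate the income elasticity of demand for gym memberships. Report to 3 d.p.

2.585

With a constant price, Q₁ = 10983.01/47.69 = 230.300 and Q₂ = 14755.29/47.69 = 309.400 (equivalently, work directly with expenditure since P cancels).
Midpoint %ΔQ = (14755.29 − 10983.01)/12869.15 = 0.29313; midpoint %ΔI = (80990 − 72300)/76645 = 0.11338.
η = 0.29313 / 0.11338 = 2.585.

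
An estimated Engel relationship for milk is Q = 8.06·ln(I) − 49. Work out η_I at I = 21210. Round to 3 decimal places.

0.258

At I = 21210: Q = 31.296.
dQ/dI = 8.06/I = 0.000380009 at this income.
η = (dQ/dI)·(I/Q) = 0.000380009 × (21210/31.296) = 0.258.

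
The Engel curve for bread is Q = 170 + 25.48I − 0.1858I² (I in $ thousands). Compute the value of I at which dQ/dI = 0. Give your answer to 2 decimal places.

68.57

dQ/dI = 25.48 − 0.3716I.
The good is inferior where dQ/dI < 0. Setting dQ/dI = 0 gives I = 25.48 / 0.3716 = 68.57.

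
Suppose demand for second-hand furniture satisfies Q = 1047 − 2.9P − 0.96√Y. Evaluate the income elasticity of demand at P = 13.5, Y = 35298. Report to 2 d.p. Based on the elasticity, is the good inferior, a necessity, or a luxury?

-0.11 (inferior good)

At P = 13.5, Y = 35298: Q = 827.487.
Holding P constant, ∂Q/∂Y = -0.96/(2√Y) = -0.00255485.
η_Y = (∂Q/∂Y)·(Y/Q) = -0.00255485 × (35298/827.487) = -0.11.
Since η < 0, this is an inferior good.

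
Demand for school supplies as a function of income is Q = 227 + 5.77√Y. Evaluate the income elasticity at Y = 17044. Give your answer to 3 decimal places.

0.384

At Y = 17044: Q = 980.289.
dQ/dY = 5.77/(2√Y) = 0.0220984 at this income.
η = (dQ/dY)·(Y/Q) = 0.0220984 × (17044/980.289) = 0.384.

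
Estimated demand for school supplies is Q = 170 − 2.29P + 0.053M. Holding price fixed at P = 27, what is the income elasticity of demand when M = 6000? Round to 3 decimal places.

At P = 27, M = 6000: Q = 426.170.
Holding P constant, ∂Q/∂M = 0.053.
η_M = (∂Q/∂M)·(M/Q) = 0.053 × (6000/426.170) = 0.746.

0.746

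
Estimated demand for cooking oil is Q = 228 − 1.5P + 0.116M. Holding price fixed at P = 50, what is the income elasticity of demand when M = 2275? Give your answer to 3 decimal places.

0.633

At P = 50, M = 2275: Q = 416.900.
Holding P constant, ∂Q/∂M = 0.116.
η_M = (∂Q/∂M)·(M/Q) = 0.116 × (2275/416.900) = 0.633.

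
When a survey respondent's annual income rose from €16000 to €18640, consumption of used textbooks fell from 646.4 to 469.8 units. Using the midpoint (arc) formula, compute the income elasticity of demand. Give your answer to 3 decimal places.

-2.076

ΔQ = 469.8 − 646.4 = -176.6; midpoint Q̄ = (646.4 + 469.8)/2 = 558.1.
ΔI = 18640 − 16000 = 2640; midpoint Ī = (16000 + 18640)/2 = 17320.
η = (ΔQ/Q̄) ÷ (ΔI/Ī) = (-176.6/558.1) ÷ (2640/17320) = -2.076.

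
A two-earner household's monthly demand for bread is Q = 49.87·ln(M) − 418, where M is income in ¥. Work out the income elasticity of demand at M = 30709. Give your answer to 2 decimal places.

At M = 30709: Q = 97.272.
dQ/dM = 49.87/M = 0.00162395 at this income.
η = (dQ/dM)·(M/Q) = 0.00162395 × (30709/97.272) = 0.51.

0.51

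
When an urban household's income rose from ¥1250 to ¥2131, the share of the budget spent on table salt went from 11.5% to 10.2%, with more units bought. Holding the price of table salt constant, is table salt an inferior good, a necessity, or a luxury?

necessity

Quantity rises but the budget share falls as income rises, so 0 < η < 1.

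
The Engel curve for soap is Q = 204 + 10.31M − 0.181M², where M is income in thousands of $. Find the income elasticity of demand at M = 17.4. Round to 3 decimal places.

At M = 17.4: Q = 328.5944.
dQ/dM = 10.31 − 0.362M = 4.01120.
η = (dQ/dM)·(M/Q) = 4.01120 × (17.4/328.5944) = 0.212.

0.212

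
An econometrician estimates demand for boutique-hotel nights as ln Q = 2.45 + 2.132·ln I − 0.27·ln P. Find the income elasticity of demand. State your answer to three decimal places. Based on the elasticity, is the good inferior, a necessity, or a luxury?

2.132 (luxury)

In a log-linear demand, the coefficient on ln I is the income elasticity.
So η = 2.132.
η > 1 ⇒ luxury.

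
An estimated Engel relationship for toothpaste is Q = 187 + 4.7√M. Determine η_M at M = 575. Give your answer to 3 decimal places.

At M = 575: Q = 299.702.
dQ/dM = 4.7/(2√M) = 0.0980018 at this income.
η = (dQ/dM)·(M/Q) = 0.0980018 × (575/299.702) = 0.188.

0.188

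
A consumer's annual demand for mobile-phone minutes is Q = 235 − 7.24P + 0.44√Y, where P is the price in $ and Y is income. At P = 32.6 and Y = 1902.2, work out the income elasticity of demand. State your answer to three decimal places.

At P = 32.6, Y = 1902.2: Q = 18.166.
Holding P constant, ∂Q/∂Y = 0.44/(2√Y) = 0.00504423.
η_Y = (∂Q/∂Y)·(Y/Q) = 0.00504423 × (1902.2/18.166) = 0.528.

0.528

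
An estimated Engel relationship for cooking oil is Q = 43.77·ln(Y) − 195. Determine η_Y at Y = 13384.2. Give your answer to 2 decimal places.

At Y = 13384.2: Q = 220.895.
dQ/dY = 43.77/Y = 0.00327027 at this income.
η = (dQ/dY)·(Y/Q) = 0.00327027 × (13384.2/220.895) = 0.20.

0.20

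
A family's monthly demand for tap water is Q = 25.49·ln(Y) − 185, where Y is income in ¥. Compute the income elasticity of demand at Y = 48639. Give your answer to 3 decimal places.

At Y = 48639: Q = 90.093.
dQ/dY = 25.49/Y = 0.000524065 at this income.
η = (dQ/dY)·(Y/Q) = 0.000524065 × (48639/90.093) = 0.283.

0.283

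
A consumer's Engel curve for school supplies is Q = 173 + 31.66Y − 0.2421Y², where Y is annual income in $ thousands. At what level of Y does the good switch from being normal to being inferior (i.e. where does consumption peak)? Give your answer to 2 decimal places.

65.39

dQ/dY = 31.66 − 0.4842Y.
The good is inferior where dQ/dY < 0. Setting dQ/dY = 0 gives Y = 31.66 / 0.4842 = 65.39.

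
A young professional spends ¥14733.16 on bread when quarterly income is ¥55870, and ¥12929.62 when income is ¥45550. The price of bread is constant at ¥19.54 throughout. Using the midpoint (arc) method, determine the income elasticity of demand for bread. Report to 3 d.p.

0.641

With a constant price, Q₁ = 14733.16/19.54 = 754.000 and Q₂ = 12929.62/19.54 = 661.700 (equivalently, work directly with expenditure since P cancels).
Midpoint %ΔQ = (12929.62 − 14733.16)/13831.39 = -0.13039; midpoint %ΔI = (45550 − 55870)/50710 = -0.20351.
η = -0.13039 / -0.20351 = 0.641.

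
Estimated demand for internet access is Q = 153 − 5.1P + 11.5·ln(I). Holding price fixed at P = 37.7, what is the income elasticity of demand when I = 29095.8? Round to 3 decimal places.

At P = 37.7, I = 29095.8: Q = 78.931.
Holding P constant, ∂Q/∂I = 11.5/I = 0.000395246.
η_I = (∂Q/∂I)·(I/Q) = 0.000395246 × (29095.8/78.931) = 0.146.

0.146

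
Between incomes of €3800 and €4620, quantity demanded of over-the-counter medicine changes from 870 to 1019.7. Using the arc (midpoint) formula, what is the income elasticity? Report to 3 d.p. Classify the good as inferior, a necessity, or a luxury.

ΔQ = 1019.7 − 870 = 149.7; midpoint Q̄ = (870 + 1019.7)/2 = 944.85.
ΔI = 4620 − 3800 = 820; midpoint Ī = (3800 + 4620)/2 = 4210.
η = (ΔQ/Q̄) ÷ (ΔI/Ī) = (149.7/944.85) ÷ (820/4210) = 0.813.
0 < η < 1 ⇒ necessity.

0.813 (necessity)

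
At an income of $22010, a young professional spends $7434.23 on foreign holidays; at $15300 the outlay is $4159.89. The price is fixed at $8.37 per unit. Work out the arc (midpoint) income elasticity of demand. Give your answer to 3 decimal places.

With a constant price, Q₁ = 7434.23/8.37 = 888.200 and Q₂ = 4159.89/8.37 = 497.000 (equivalently, work directly with expenditure since P cancels).
Midpoint %ΔQ = (4159.89 − 7434.23)/5797.06 = -0.56483; midpoint %ΔI = (15300 − 22010)/18655 = -0.35969.
η = -0.56483 / -0.35969 = 1.570.

1.570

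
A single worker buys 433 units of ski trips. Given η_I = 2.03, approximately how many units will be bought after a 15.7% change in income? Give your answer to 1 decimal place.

571.0

%ΔQ ≈ η × %ΔI = 2.03 × 15.7% = 31.871%.
New Q ≈ 433 × (1 + 0.31871) = 571.0.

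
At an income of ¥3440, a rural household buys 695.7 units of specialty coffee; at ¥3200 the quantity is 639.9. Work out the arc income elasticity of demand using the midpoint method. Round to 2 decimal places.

ΔQ = 639.9 − 695.7 = -55.8; midpoint Q̄ = (695.7 + 639.9)/2 = 667.8.
ΔI = 3200 − 3440 = -240; midpoint Ī = (3440 + 3200)/2 = 3320.
η = (ΔQ/Q̄) ÷ (ΔI/Ī) = (-55.8/667.8) ÷ (-240/3320) = 1.16.

1.16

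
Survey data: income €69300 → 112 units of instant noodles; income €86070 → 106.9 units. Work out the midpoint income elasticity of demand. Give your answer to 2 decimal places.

ΔQ = 106.9 − 112 = -5.1; midpoint Q̄ = (112 + 106.9)/2 = 109.45.
ΔI = 86070 − 69300 = 16770; midpoint Ī = (69300 + 86070)/2 = 77685.
η = (ΔQ/Q̄) ÷ (ΔI/Ī) = (-5.1/109.45) ÷ (16770/77685) = -0.22.

-0.22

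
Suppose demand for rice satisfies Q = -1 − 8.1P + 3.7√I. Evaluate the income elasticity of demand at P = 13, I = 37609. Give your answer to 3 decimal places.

0.587

At P = 13, I = 37609: Q = 611.242.
Holding P constant, ∂Q/∂I = 3.7/(2√I) = 0.0095395.
η_I = (∂Q/∂I)·(I/Q) = 0.0095395 × (37609/611.242) = 0.587.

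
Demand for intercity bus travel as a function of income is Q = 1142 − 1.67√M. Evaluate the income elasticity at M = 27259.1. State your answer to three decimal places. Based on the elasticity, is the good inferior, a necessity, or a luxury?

At M = 27259.1: Q = 866.277.
dQ/dM = -1.67/(2√M) = -0.00505744 at this income.
η = (dQ/dM)·(M/Q) = -0.00505744 × (27259.1/866.277) = -0.159.
Since η < 0, the good is an inferior good.

-0.159 (inferior good)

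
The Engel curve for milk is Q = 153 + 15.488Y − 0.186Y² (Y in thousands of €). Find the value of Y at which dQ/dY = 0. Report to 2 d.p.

41.63

dQ/dY = 15.488 − 0.372Y.
The good is inferior where dQ/dY < 0. Setting dQ/dY = 0 gives Y = 15.488 / 0.372 = 41.63.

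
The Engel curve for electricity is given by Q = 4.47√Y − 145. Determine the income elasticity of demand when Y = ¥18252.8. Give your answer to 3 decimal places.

At Y = 18252.8: Q = 458.910.
dQ/dY = 4.47/(2√Y) = 0.0165429 at this income.
η = (dQ/dY)·(Y/Q) = 0.0165429 × (18252.8/458.910) = 0.658.

0.658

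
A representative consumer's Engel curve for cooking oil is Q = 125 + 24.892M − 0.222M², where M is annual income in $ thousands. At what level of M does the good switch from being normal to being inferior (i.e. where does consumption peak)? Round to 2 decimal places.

56.06

dQ/dM = 24.892 − 0.444M.
The good is inferior where dQ/dM < 0. Setting dQ/dM = 0 gives M = 24.892 / 0.444 = 56.06.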